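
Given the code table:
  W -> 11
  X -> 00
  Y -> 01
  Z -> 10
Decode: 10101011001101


Decoding:
10 -> Z
10 -> Z
10 -> Z
11 -> W
00 -> X
11 -> W
01 -> Y


Result: ZZZWXWY


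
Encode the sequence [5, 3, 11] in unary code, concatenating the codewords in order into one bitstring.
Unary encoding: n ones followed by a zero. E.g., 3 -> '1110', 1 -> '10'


Encode each number as n ones followed by a terminating 0:
  5 -> 111110 (6 bits)
  3 -> 1110 (4 bits)
  11 -> 111111111110 (12 bits)
Total length = 6 + 4 + 12 = 22 bits.

Unary([5, 3, 11]) = 1111101110111111111110 (22 bits)


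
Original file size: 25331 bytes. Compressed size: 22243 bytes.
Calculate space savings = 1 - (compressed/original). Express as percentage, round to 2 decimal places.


ratio = compressed/original = 22243/25331 = 0.878094
savings = 1 - ratio = 1 - 0.878094 = 0.121906
as a percentage: 0.121906 * 100 = 12.19%

Space savings = 1 - 22243/25331 = 12.19%


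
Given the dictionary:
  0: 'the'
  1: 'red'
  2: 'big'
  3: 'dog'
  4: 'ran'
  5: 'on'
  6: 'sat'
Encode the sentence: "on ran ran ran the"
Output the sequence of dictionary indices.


Look up each word in the dictionary:
  'on' -> 5
  'ran' -> 4
  'ran' -> 4
  'ran' -> 4
  'the' -> 0

Encoded: [5, 4, 4, 4, 0]


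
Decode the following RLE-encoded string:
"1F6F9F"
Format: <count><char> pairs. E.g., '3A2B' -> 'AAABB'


Expanding each <count><char> pair:
  1F -> 'F'
  6F -> 'FFFFFF'
  9F -> 'FFFFFFFFF'

Decoded = FFFFFFFFFFFFFFFF


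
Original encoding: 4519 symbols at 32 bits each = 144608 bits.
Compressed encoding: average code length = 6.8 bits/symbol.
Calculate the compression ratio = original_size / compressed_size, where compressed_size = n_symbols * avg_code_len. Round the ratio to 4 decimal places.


original_size = n_symbols * orig_bits = 4519 * 32 = 144608 bits
compressed_size = n_symbols * avg_code_len = 4519 * 6.8 = 30729.2 bits
ratio = original_size / compressed_size = 144608 / 30729.2 = 4.7059

Compression ratio = 4.7059


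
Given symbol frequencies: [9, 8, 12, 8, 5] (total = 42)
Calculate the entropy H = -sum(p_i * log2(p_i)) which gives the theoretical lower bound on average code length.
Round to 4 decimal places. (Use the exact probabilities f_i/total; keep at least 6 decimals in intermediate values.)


Per-symbol terms -p_i * log2(p_i) with p_i = f_i/42:
  p = 9/42 = 0.214286: log2(p) = -2.222392, -p*log2(p) = 0.476227
  p = 8/42 = 0.190476: log2(p) = -2.392317, -p*log2(p) = 0.455680
  p = 12/42 = 0.285714: log2(p) = -1.807355, -p*log2(p) = 0.516387
  p = 8/42 = 0.190476: log2(p) = -2.392317, -p*log2(p) = 0.455680
  p = 5/42 = 0.119048: log2(p) = -3.070389, -p*log2(p) = 0.365523
H = 0.476227 + 0.455680 + 0.516387 + 0.455680 + 0.365523 = 2.269497

H = 2.2695 bits/symbol


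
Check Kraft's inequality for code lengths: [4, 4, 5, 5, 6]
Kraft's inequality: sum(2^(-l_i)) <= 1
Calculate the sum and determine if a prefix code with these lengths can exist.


Sum = 2^(-4) + 2^(-4) + 2^(-5) + 2^(-5) + 2^(-6)
    = 0.0625 + 0.0625 + 0.03125 + 0.03125 + 0.015625
    = 13/64 = 0.203125
Since 0.203125 <= 1, Kraft's inequality IS satisfied.
A prefix code with these lengths CAN exist.

Kraft sum = 0.203125. Satisfied.


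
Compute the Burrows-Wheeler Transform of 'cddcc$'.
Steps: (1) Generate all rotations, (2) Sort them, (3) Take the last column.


Rotations (sorted):
  0: $cddcc -> last char: c
  1: c$cddc -> last char: c
  2: cc$cdd -> last char: d
  3: cddcc$ -> last char: $
  4: dcc$cd -> last char: d
  5: ddcc$c -> last char: c


BWT = ccd$dc


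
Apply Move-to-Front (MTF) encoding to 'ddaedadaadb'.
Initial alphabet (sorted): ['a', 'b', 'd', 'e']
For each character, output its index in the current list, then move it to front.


MTF encoding:
'd': index 2 in ['a', 'b', 'd', 'e'] -> ['d', 'a', 'b', 'e']
'd': index 0 in ['d', 'a', 'b', 'e'] -> ['d', 'a', 'b', 'e']
'a': index 1 in ['d', 'a', 'b', 'e'] -> ['a', 'd', 'b', 'e']
'e': index 3 in ['a', 'd', 'b', 'e'] -> ['e', 'a', 'd', 'b']
'd': index 2 in ['e', 'a', 'd', 'b'] -> ['d', 'e', 'a', 'b']
'a': index 2 in ['d', 'e', 'a', 'b'] -> ['a', 'd', 'e', 'b']
'd': index 1 in ['a', 'd', 'e', 'b'] -> ['d', 'a', 'e', 'b']
'a': index 1 in ['d', 'a', 'e', 'b'] -> ['a', 'd', 'e', 'b']
'a': index 0 in ['a', 'd', 'e', 'b'] -> ['a', 'd', 'e', 'b']
'd': index 1 in ['a', 'd', 'e', 'b'] -> ['d', 'a', 'e', 'b']
'b': index 3 in ['d', 'a', 'e', 'b'] -> ['b', 'd', 'a', 'e']


Output: [2, 0, 1, 3, 2, 2, 1, 1, 0, 1, 3]


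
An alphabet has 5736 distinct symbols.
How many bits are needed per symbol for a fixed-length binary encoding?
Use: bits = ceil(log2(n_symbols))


log2(5736) = 12.4858
Bracket: 2^12 = 4096 < 5736 <= 2^13 = 8192
So ceil(log2(5736)) = 13

bits = ceil(log2(5736)) = ceil(12.4858) = 13 bits


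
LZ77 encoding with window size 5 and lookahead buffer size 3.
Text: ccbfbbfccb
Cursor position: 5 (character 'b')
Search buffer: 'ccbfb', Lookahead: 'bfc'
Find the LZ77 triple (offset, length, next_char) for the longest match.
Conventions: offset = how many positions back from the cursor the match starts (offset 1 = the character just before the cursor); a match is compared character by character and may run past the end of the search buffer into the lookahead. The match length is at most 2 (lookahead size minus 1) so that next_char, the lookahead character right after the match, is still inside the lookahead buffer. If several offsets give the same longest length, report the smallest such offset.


Try each offset into the search buffer:
  offset=1 (pos 4, char 'b'): match length 1
  offset=2 (pos 3, char 'f'): match length 0
  offset=3 (pos 2, char 'b'): match length 2
  offset=4 (pos 1, char 'c'): match length 0
  offset=5 (pos 0, char 'c'): match length 0
Longest match has length 2 at offset 3.
next_char = character at position 5 + 2 = 7 -> 'c'

Best match: offset=3, length=2 (matching 'bf' starting at position 2)
LZ77 triple: (3, 2, 'c')


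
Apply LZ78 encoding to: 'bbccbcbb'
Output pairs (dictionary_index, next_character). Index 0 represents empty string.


LZ78 encoding steps:
Dictionary: {0: ''}
Step 1: w='' (idx 0), next='b' -> output (0, 'b'), add 'b' as idx 1
Step 2: w='b' (idx 1), next='c' -> output (1, 'c'), add 'bc' as idx 2
Step 3: w='' (idx 0), next='c' -> output (0, 'c'), add 'c' as idx 3
Step 4: w='bc' (idx 2), next='b' -> output (2, 'b'), add 'bcb' as idx 4
Step 5: w='b' (idx 1), end of input -> output (1, '')


Encoded: [(0, 'b'), (1, 'c'), (0, 'c'), (2, 'b'), (1, '')]


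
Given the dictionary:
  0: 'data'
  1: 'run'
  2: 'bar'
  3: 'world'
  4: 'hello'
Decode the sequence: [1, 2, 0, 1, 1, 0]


Look up each index in the dictionary:
  1 -> 'run'
  2 -> 'bar'
  0 -> 'data'
  1 -> 'run'
  1 -> 'run'
  0 -> 'data'

Decoded: "run bar data run run data"


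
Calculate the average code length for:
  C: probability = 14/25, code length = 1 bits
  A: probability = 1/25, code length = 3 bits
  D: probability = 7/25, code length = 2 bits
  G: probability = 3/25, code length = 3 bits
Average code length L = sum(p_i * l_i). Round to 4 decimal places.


Weighted contributions p_i * l_i:
  C: (14/25) * 1 = 14/25
  A: (1/25) * 3 = 3/25
  D: (7/25) * 2 = 14/25
  G: (3/25) * 3 = 9/25
Sum = (14 + 3 + 14 + 9)/25 = 40/25

L = 40/25 = 1.6000 bits/symbol


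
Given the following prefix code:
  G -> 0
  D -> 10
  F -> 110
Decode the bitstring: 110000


Decoding step by step:
Bits 110 -> F
Bits 0 -> G
Bits 0 -> G
Bits 0 -> G


Decoded message: FGGG


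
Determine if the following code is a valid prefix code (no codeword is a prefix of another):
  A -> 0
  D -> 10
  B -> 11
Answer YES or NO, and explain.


Checking each pair (does one codeword prefix another?):
  A='0' vs D='10': no prefix
  A='0' vs B='11': no prefix
  D='10' vs A='0': no prefix
  D='10' vs B='11': no prefix
  B='11' vs A='0': no prefix
  B='11' vs D='10': no prefix
No violation found over all pairs.

YES -- this is a valid prefix code. No codeword is a prefix of any other codeword.


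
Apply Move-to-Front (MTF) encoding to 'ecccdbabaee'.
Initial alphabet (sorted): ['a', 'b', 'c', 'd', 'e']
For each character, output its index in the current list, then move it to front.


MTF encoding:
'e': index 4 in ['a', 'b', 'c', 'd', 'e'] -> ['e', 'a', 'b', 'c', 'd']
'c': index 3 in ['e', 'a', 'b', 'c', 'd'] -> ['c', 'e', 'a', 'b', 'd']
'c': index 0 in ['c', 'e', 'a', 'b', 'd'] -> ['c', 'e', 'a', 'b', 'd']
'c': index 0 in ['c', 'e', 'a', 'b', 'd'] -> ['c', 'e', 'a', 'b', 'd']
'd': index 4 in ['c', 'e', 'a', 'b', 'd'] -> ['d', 'c', 'e', 'a', 'b']
'b': index 4 in ['d', 'c', 'e', 'a', 'b'] -> ['b', 'd', 'c', 'e', 'a']
'a': index 4 in ['b', 'd', 'c', 'e', 'a'] -> ['a', 'b', 'd', 'c', 'e']
'b': index 1 in ['a', 'b', 'd', 'c', 'e'] -> ['b', 'a', 'd', 'c', 'e']
'a': index 1 in ['b', 'a', 'd', 'c', 'e'] -> ['a', 'b', 'd', 'c', 'e']
'e': index 4 in ['a', 'b', 'd', 'c', 'e'] -> ['e', 'a', 'b', 'd', 'c']
'e': index 0 in ['e', 'a', 'b', 'd', 'c'] -> ['e', 'a', 'b', 'd', 'c']


Output: [4, 3, 0, 0, 4, 4, 4, 1, 1, 4, 0]


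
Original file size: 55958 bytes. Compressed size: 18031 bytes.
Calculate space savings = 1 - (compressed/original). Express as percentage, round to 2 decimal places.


ratio = compressed/original = 18031/55958 = 0.322224
savings = 1 - ratio = 1 - 0.322224 = 0.677776
as a percentage: 0.677776 * 100 = 67.78%

Space savings = 1 - 18031/55958 = 67.78%


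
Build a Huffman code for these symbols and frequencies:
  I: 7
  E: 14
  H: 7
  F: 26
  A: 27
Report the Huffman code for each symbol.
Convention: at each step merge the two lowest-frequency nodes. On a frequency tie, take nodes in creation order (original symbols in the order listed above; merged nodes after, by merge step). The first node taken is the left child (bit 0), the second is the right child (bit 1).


Huffman tree construction:
Step 1: Merge I(7) + H(7) = 14
Step 2: Merge E(14) + (I+H)(14) = 28
Step 3: Merge F(26) + A(27) = 53
Step 4: Merge (E+(I+H))(28) + (F+A)(53) = 81
Read each symbol's code off the tree from the root (left child = 0, right child = 1).

Codes:
  I: 010 (length 3)
  E: 00 (length 2)
  H: 011 (length 3)
  F: 10 (length 2)
  A: 11 (length 2)
Average code length: 176/81 = 2.1728 bits/symbol


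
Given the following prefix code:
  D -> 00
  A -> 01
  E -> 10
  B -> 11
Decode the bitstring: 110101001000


Decoding step by step:
Bits 11 -> B
Bits 01 -> A
Bits 01 -> A
Bits 00 -> D
Bits 10 -> E
Bits 00 -> D


Decoded message: BAADED


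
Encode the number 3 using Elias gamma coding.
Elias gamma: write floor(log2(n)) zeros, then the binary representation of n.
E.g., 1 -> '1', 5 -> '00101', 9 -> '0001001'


num_bits = floor(log2(3)) + 1 = 2
leading_zeros = num_bits - 1 = 1
binary(3) = 11

Elias gamma(3) = '0' + '11' = 011 (3 bits)


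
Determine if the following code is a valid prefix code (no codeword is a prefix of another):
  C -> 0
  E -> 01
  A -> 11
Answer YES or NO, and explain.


Checking each pair (does one codeword prefix another?):
  C='0' vs E='01': prefix -- VIOLATION

NO -- this is NOT a valid prefix code. C (0) is a prefix of E (01).


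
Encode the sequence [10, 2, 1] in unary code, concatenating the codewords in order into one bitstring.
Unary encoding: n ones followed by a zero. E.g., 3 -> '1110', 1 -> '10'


Encode each number as n ones followed by a terminating 0:
  10 -> 11111111110 (11 bits)
  2 -> 110 (3 bits)
  1 -> 10 (2 bits)
Total length = 11 + 3 + 2 = 16 bits.

Unary([10, 2, 1]) = 1111111111011010 (16 bits)


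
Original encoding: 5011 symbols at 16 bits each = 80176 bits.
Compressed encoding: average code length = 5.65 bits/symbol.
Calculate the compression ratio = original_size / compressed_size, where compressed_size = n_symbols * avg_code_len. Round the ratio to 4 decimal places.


original_size = n_symbols * orig_bits = 5011 * 16 = 80176 bits
compressed_size = n_symbols * avg_code_len = 5011 * 5.65 = 28312.15 bits
ratio = original_size / compressed_size = 80176 / 28312.15 = 2.8319

Compression ratio = 2.8319


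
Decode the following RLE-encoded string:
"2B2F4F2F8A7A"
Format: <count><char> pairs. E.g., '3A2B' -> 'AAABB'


Expanding each <count><char> pair:
  2B -> 'BB'
  2F -> 'FF'
  4F -> 'FFFF'
  2F -> 'FF'
  8A -> 'AAAAAAAA'
  7A -> 'AAAAAAA'

Decoded = BBFFFFFFFFAAAAAAAAAAAAAAA


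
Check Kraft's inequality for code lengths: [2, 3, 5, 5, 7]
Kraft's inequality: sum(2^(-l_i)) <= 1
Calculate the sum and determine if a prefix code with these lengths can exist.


Sum = 2^(-2) + 2^(-3) + 2^(-5) + 2^(-5) + 2^(-7)
    = 0.25 + 0.125 + 0.03125 + 0.03125 + 0.0078125
    = 57/128 = 0.4453125
Since 0.4453125 <= 1, Kraft's inequality IS satisfied.
A prefix code with these lengths CAN exist.

Kraft sum = 0.4453125. Satisfied.


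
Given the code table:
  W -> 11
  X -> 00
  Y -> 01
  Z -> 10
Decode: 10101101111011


Decoding:
10 -> Z
10 -> Z
11 -> W
01 -> Y
11 -> W
10 -> Z
11 -> W


Result: ZZWYWZW


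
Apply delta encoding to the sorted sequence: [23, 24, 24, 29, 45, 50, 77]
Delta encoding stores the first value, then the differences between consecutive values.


First value: 23
Deltas:
  24 - 23 = 1
  24 - 24 = 0
  29 - 24 = 5
  45 - 29 = 16
  50 - 45 = 5
  77 - 50 = 27


Delta encoded: [23, 1, 0, 5, 16, 5, 27]


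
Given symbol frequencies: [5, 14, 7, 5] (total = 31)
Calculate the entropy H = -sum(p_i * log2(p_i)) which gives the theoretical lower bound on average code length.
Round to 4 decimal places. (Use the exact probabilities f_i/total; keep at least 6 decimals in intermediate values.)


Per-symbol terms -p_i * log2(p_i) with p_i = f_i/31:
  p = 5/31 = 0.161290: log2(p) = -2.632268, -p*log2(p) = 0.424559
  p = 14/31 = 0.451613: log2(p) = -1.146841, -p*log2(p) = 0.517928
  p = 7/31 = 0.225806: log2(p) = -2.146841, -p*log2(p) = 0.484771
  p = 5/31 = 0.161290: log2(p) = -2.632268, -p*log2(p) = 0.424559
H = 0.424559 + 0.517928 + 0.484771 + 0.424559 = 1.851817

H = 1.8518 bits/symbol


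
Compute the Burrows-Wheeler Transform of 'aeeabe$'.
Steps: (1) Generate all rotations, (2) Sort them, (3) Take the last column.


Rotations (sorted):
  0: $aeeabe -> last char: e
  1: abe$aee -> last char: e
  2: aeeabe$ -> last char: $
  3: be$aeea -> last char: a
  4: e$aeeab -> last char: b
  5: eabe$ae -> last char: e
  6: eeabe$a -> last char: a


BWT = ee$abea


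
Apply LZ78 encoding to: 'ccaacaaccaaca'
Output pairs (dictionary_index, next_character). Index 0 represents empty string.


LZ78 encoding steps:
Dictionary: {0: ''}
Step 1: w='' (idx 0), next='c' -> output (0, 'c'), add 'c' as idx 1
Step 2: w='c' (idx 1), next='a' -> output (1, 'a'), add 'ca' as idx 2
Step 3: w='' (idx 0), next='a' -> output (0, 'a'), add 'a' as idx 3
Step 4: w='ca' (idx 2), next='a' -> output (2, 'a'), add 'caa' as idx 4
Step 5: w='c' (idx 1), next='c' -> output (1, 'c'), add 'cc' as idx 5
Step 6: w='a' (idx 3), next='a' -> output (3, 'a'), add 'aa' as idx 6
Step 7: w='ca' (idx 2), end of input -> output (2, '')


Encoded: [(0, 'c'), (1, 'a'), (0, 'a'), (2, 'a'), (1, 'c'), (3, 'a'), (2, '')]


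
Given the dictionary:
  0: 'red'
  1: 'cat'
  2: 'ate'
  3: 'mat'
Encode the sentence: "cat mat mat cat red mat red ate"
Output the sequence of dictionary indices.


Look up each word in the dictionary:
  'cat' -> 1
  'mat' -> 3
  'mat' -> 3
  'cat' -> 1
  'red' -> 0
  'mat' -> 3
  'red' -> 0
  'ate' -> 2

Encoded: [1, 3, 3, 1, 0, 3, 0, 2]


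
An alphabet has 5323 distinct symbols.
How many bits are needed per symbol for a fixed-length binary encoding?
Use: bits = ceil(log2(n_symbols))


log2(5323) = 12.378
Bracket: 2^12 = 4096 < 5323 <= 2^13 = 8192
So ceil(log2(5323)) = 13

bits = ceil(log2(5323)) = ceil(12.378) = 13 bits


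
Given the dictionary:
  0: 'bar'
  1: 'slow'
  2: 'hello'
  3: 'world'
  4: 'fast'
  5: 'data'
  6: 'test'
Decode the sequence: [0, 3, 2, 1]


Look up each index in the dictionary:
  0 -> 'bar'
  3 -> 'world'
  2 -> 'hello'
  1 -> 'slow'

Decoded: "bar world hello slow"


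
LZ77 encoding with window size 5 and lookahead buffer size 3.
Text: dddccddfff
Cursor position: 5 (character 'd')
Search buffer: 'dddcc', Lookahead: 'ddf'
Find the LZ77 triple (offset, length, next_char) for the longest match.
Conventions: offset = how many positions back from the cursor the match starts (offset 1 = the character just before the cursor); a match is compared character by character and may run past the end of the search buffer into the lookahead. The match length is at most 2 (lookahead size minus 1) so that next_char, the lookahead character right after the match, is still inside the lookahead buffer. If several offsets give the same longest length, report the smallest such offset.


Try each offset into the search buffer:
  offset=1 (pos 4, char 'c'): match length 0
  offset=2 (pos 3, char 'c'): match length 0
  offset=3 (pos 2, char 'd'): match length 1
  offset=4 (pos 1, char 'd'): match length 2
  offset=5 (pos 0, char 'd'): match length 2
Longest match has length 2, found at offsets 4, 5; take the smallest, offset 4.
next_char = character at position 5 + 2 = 7 -> 'f'

Best match: offset=4, length=2 (matching 'dd' starting at position 1)
LZ77 triple: (4, 2, 'f')


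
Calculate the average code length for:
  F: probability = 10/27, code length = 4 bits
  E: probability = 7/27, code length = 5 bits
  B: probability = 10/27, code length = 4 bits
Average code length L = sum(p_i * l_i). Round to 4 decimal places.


Weighted contributions p_i * l_i:
  F: (10/27) * 4 = 40/27
  E: (7/27) * 5 = 35/27
  B: (10/27) * 4 = 40/27
Sum = (40 + 35 + 40)/27 = 115/27

L = 115/27 = 4.2593 bits/symbol


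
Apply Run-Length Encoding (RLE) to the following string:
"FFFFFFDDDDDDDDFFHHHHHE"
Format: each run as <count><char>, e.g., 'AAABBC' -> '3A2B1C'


Scanning runs left to right:
  i=0: run of 'F' x 6 -> '6F'
  i=6: run of 'D' x 8 -> '8D'
  i=14: run of 'F' x 2 -> '2F'
  i=16: run of 'H' x 5 -> '5H'
  i=21: run of 'E' x 1 -> '1E'

RLE = 6F8D2F5H1E


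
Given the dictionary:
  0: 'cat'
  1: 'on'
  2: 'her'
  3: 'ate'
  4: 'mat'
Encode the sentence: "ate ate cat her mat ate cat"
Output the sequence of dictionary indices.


Look up each word in the dictionary:
  'ate' -> 3
  'ate' -> 3
  'cat' -> 0
  'her' -> 2
  'mat' -> 4
  'ate' -> 3
  'cat' -> 0

Encoded: [3, 3, 0, 2, 4, 3, 0]


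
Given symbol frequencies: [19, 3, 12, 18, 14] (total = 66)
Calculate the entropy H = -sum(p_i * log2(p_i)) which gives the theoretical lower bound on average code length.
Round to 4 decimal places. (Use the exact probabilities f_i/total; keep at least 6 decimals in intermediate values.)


Per-symbol terms -p_i * log2(p_i) with p_i = f_i/66:
  p = 19/66 = 0.287879: log2(p) = -1.796467, -p*log2(p) = 0.517165
  p = 3/66 = 0.045455: log2(p) = -4.459432, -p*log2(p) = 0.202701
  p = 12/66 = 0.181818: log2(p) = -2.459432, -p*log2(p) = 0.447169
  p = 18/66 = 0.272727: log2(p) = -1.874469, -p*log2(p) = 0.511219
  p = 14/66 = 0.212121: log2(p) = -2.237039, -p*log2(p) = 0.474523
H = 0.517165 + 0.202701 + 0.447169 + 0.511219 + 0.474523 = 2.152777

H = 2.1528 bits/symbol


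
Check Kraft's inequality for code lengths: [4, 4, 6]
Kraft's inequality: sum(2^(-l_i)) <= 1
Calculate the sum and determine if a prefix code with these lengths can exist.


Sum = 2^(-4) + 2^(-4) + 2^(-6)
    = 0.0625 + 0.0625 + 0.015625
    = 9/64 = 0.140625
Since 0.140625 <= 1, Kraft's inequality IS satisfied.
A prefix code with these lengths CAN exist.

Kraft sum = 0.140625. Satisfied.


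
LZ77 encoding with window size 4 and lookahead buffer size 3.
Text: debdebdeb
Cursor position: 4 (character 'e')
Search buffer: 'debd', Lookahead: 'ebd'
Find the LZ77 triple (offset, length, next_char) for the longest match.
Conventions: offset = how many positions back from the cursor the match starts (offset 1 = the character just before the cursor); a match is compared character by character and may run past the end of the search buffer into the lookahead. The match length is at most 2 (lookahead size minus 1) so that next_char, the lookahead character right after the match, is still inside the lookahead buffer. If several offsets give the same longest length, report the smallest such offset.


Try each offset into the search buffer:
  offset=1 (pos 3, char 'd'): match length 0
  offset=2 (pos 2, char 'b'): match length 0
  offset=3 (pos 1, char 'e'): match length 2
  offset=4 (pos 0, char 'd'): match length 0
Longest match has length 2 at offset 3.
next_char = character at position 4 + 2 = 6 -> 'd'

Best match: offset=3, length=2 (matching 'eb' starting at position 1)
LZ77 triple: (3, 2, 'd')


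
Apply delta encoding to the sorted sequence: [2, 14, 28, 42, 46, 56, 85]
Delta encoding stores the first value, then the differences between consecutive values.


First value: 2
Deltas:
  14 - 2 = 12
  28 - 14 = 14
  42 - 28 = 14
  46 - 42 = 4
  56 - 46 = 10
  85 - 56 = 29


Delta encoded: [2, 12, 14, 14, 4, 10, 29]


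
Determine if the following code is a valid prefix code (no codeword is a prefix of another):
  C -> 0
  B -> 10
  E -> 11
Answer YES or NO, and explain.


Checking each pair (does one codeword prefix another?):
  C='0' vs B='10': no prefix
  C='0' vs E='11': no prefix
  B='10' vs C='0': no prefix
  B='10' vs E='11': no prefix
  E='11' vs C='0': no prefix
  E='11' vs B='10': no prefix
No violation found over all pairs.

YES -- this is a valid prefix code. No codeword is a prefix of any other codeword.


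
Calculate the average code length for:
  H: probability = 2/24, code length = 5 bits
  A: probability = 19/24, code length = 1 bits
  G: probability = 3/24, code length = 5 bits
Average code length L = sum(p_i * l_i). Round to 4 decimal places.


Weighted contributions p_i * l_i:
  H: (2/24) * 5 = 10/24
  A: (19/24) * 1 = 19/24
  G: (3/24) * 5 = 15/24
Sum = (10 + 19 + 15)/24 = 44/24

L = 44/24 = 1.8333 bits/symbol


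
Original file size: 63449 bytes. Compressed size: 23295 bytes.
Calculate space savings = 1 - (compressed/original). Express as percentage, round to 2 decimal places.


ratio = compressed/original = 23295/63449 = 0.367145
savings = 1 - ratio = 1 - 0.367145 = 0.632855
as a percentage: 0.632855 * 100 = 63.29%

Space savings = 1 - 23295/63449 = 63.29%


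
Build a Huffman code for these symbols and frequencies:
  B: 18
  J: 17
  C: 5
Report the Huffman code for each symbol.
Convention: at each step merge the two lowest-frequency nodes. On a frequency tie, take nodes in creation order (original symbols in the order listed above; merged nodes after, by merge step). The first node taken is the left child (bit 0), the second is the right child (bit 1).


Huffman tree construction:
Step 1: Merge C(5) + J(17) = 22
Step 2: Merge B(18) + (C+J)(22) = 40
Read each symbol's code off the tree from the root (left child = 0, right child = 1).

Codes:
  B: 0 (length 1)
  J: 11 (length 2)
  C: 10 (length 2)
Average code length: 62/40 = 1.5500 bits/symbol


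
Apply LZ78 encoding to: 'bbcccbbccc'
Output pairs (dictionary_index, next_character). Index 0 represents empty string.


LZ78 encoding steps:
Dictionary: {0: ''}
Step 1: w='' (idx 0), next='b' -> output (0, 'b'), add 'b' as idx 1
Step 2: w='b' (idx 1), next='c' -> output (1, 'c'), add 'bc' as idx 2
Step 3: w='' (idx 0), next='c' -> output (0, 'c'), add 'c' as idx 3
Step 4: w='c' (idx 3), next='b' -> output (3, 'b'), add 'cb' as idx 4
Step 5: w='bc' (idx 2), next='c' -> output (2, 'c'), add 'bcc' as idx 5
Step 6: w='c' (idx 3), end of input -> output (3, '')


Encoded: [(0, 'b'), (1, 'c'), (0, 'c'), (3, 'b'), (2, 'c'), (3, '')]


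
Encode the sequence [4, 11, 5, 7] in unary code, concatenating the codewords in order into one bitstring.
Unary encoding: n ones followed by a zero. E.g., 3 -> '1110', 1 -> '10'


Encode each number as n ones followed by a terminating 0:
  4 -> 11110 (5 bits)
  11 -> 111111111110 (12 bits)
  5 -> 111110 (6 bits)
  7 -> 11111110 (8 bits)
Total length = 5 + 12 + 6 + 8 = 31 bits.

Unary([4, 11, 5, 7]) = 1111011111111111011111011111110 (31 bits)


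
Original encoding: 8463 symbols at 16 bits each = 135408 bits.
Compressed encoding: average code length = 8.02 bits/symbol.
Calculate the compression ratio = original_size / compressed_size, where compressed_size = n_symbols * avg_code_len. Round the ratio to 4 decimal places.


original_size = n_symbols * orig_bits = 8463 * 16 = 135408 bits
compressed_size = n_symbols * avg_code_len = 8463 * 8.02 = 67873.26 bits
ratio = original_size / compressed_size = 135408 / 67873.26 = 1.995

Compression ratio = 1.995


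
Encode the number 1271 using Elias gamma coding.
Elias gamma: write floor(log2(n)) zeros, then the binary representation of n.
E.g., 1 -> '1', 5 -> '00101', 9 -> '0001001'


num_bits = floor(log2(1271)) + 1 = 11
leading_zeros = num_bits - 1 = 10
binary(1271) = 10011110111

Elias gamma(1271) = '0000000000' + '10011110111' = 000000000010011110111 (21 bits)


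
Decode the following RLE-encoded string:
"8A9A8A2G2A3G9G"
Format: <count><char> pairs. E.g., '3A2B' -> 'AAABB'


Expanding each <count><char> pair:
  8A -> 'AAAAAAAA'
  9A -> 'AAAAAAAAA'
  8A -> 'AAAAAAAA'
  2G -> 'GG'
  2A -> 'AA'
  3G -> 'GGG'
  9G -> 'GGGGGGGGG'

Decoded = AAAAAAAAAAAAAAAAAAAAAAAAAGGAAGGGGGGGGGGGG


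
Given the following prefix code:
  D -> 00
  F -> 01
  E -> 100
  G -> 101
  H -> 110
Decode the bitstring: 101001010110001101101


Decoding step by step:
Bits 101 -> G
Bits 00 -> D
Bits 101 -> G
Bits 01 -> F
Bits 100 -> E
Bits 01 -> F
Bits 101 -> G
Bits 101 -> G


Decoded message: GDGFEFGG


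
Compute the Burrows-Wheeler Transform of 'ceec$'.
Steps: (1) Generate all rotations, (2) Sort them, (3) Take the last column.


Rotations (sorted):
  0: $ceec -> last char: c
  1: c$cee -> last char: e
  2: ceec$ -> last char: $
  3: ec$ce -> last char: e
  4: eec$c -> last char: c


BWT = ce$ec


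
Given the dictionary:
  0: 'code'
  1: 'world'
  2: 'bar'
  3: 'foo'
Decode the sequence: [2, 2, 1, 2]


Look up each index in the dictionary:
  2 -> 'bar'
  2 -> 'bar'
  1 -> 'world'
  2 -> 'bar'

Decoded: "bar bar world bar"


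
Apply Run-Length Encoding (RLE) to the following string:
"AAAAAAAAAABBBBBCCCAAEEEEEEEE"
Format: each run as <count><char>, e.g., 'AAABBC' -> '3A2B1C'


Scanning runs left to right:
  i=0: run of 'A' x 10 -> '10A'
  i=10: run of 'B' x 5 -> '5B'
  i=15: run of 'C' x 3 -> '3C'
  i=18: run of 'A' x 2 -> '2A'
  i=20: run of 'E' x 8 -> '8E'

RLE = 10A5B3C2A8E


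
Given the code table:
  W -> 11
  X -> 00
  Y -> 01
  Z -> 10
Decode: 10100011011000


Decoding:
10 -> Z
10 -> Z
00 -> X
11 -> W
01 -> Y
10 -> Z
00 -> X


Result: ZZXWYZX


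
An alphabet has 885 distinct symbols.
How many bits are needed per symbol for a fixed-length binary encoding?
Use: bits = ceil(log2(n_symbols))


log2(885) = 9.7895
Bracket: 2^9 = 512 < 885 <= 2^10 = 1024
So ceil(log2(885)) = 10

bits = ceil(log2(885)) = ceil(9.7895) = 10 bits


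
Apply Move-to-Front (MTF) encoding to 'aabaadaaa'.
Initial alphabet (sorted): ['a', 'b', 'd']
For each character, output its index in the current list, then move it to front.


MTF encoding:
'a': index 0 in ['a', 'b', 'd'] -> ['a', 'b', 'd']
'a': index 0 in ['a', 'b', 'd'] -> ['a', 'b', 'd']
'b': index 1 in ['a', 'b', 'd'] -> ['b', 'a', 'd']
'a': index 1 in ['b', 'a', 'd'] -> ['a', 'b', 'd']
'a': index 0 in ['a', 'b', 'd'] -> ['a', 'b', 'd']
'd': index 2 in ['a', 'b', 'd'] -> ['d', 'a', 'b']
'a': index 1 in ['d', 'a', 'b'] -> ['a', 'd', 'b']
'a': index 0 in ['a', 'd', 'b'] -> ['a', 'd', 'b']
'a': index 0 in ['a', 'd', 'b'] -> ['a', 'd', 'b']


Output: [0, 0, 1, 1, 0, 2, 1, 0, 0]


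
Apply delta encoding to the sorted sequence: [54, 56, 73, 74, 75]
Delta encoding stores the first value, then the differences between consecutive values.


First value: 54
Deltas:
  56 - 54 = 2
  73 - 56 = 17
  74 - 73 = 1
  75 - 74 = 1


Delta encoded: [54, 2, 17, 1, 1]


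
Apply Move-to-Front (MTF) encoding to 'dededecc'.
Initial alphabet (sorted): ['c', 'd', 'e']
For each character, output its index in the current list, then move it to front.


MTF encoding:
'd': index 1 in ['c', 'd', 'e'] -> ['d', 'c', 'e']
'e': index 2 in ['d', 'c', 'e'] -> ['e', 'd', 'c']
'd': index 1 in ['e', 'd', 'c'] -> ['d', 'e', 'c']
'e': index 1 in ['d', 'e', 'c'] -> ['e', 'd', 'c']
'd': index 1 in ['e', 'd', 'c'] -> ['d', 'e', 'c']
'e': index 1 in ['d', 'e', 'c'] -> ['e', 'd', 'c']
'c': index 2 in ['e', 'd', 'c'] -> ['c', 'e', 'd']
'c': index 0 in ['c', 'e', 'd'] -> ['c', 'e', 'd']


Output: [1, 2, 1, 1, 1, 1, 2, 0]


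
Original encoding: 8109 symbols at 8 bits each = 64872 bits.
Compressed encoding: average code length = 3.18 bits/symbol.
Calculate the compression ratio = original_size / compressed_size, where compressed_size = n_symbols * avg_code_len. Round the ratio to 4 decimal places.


original_size = n_symbols * orig_bits = 8109 * 8 = 64872 bits
compressed_size = n_symbols * avg_code_len = 8109 * 3.18 = 25786.62 bits
ratio = original_size / compressed_size = 64872 / 25786.62 = 2.5157

Compression ratio = 2.5157


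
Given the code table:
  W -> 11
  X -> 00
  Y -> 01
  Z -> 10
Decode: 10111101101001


Decoding:
10 -> Z
11 -> W
11 -> W
01 -> Y
10 -> Z
10 -> Z
01 -> Y


Result: ZWWYZZY


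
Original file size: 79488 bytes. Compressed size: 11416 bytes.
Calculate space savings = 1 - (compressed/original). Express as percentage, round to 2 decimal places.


ratio = compressed/original = 11416/79488 = 0.143619
savings = 1 - ratio = 1 - 0.143619 = 0.856381
as a percentage: 0.856381 * 100 = 85.64%

Space savings = 1 - 11416/79488 = 85.64%


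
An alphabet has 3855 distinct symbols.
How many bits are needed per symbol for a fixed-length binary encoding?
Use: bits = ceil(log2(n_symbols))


log2(3855) = 11.9125
Bracket: 2^11 = 2048 < 3855 <= 2^12 = 4096
So ceil(log2(3855)) = 12

bits = ceil(log2(3855)) = ceil(11.9125) = 12 bits


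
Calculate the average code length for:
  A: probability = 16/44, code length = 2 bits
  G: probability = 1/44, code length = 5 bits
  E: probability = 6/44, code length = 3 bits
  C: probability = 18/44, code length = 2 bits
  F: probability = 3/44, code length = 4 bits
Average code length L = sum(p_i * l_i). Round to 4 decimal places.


Weighted contributions p_i * l_i:
  A: (16/44) * 2 = 32/44
  G: (1/44) * 5 = 5/44
  E: (6/44) * 3 = 18/44
  C: (18/44) * 2 = 36/44
  F: (3/44) * 4 = 12/44
Sum = (32 + 5 + 18 + 36 + 12)/44 = 103/44

L = 103/44 = 2.3409 bits/symbol


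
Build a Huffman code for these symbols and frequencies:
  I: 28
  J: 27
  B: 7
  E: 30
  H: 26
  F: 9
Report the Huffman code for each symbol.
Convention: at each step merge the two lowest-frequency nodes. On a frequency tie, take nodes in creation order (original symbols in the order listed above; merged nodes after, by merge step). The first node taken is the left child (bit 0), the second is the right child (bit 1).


Huffman tree construction:
Step 1: Merge B(7) + F(9) = 16
Step 2: Merge (B+F)(16) + H(26) = 42
Step 3: Merge J(27) + I(28) = 55
Step 4: Merge E(30) + ((B+F)+H)(42) = 72
Step 5: Merge (J+I)(55) + (E+((B+F)+H))(72) = 127
Read each symbol's code off the tree from the root (left child = 0, right child = 1).

Codes:
  I: 01 (length 2)
  J: 00 (length 2)
  B: 1100 (length 4)
  E: 10 (length 2)
  H: 111 (length 3)
  F: 1101 (length 4)
Average code length: 312/127 = 2.4567 bits/symbol


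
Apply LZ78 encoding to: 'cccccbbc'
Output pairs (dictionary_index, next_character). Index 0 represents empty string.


LZ78 encoding steps:
Dictionary: {0: ''}
Step 1: w='' (idx 0), next='c' -> output (0, 'c'), add 'c' as idx 1
Step 2: w='c' (idx 1), next='c' -> output (1, 'c'), add 'cc' as idx 2
Step 3: w='cc' (idx 2), next='b' -> output (2, 'b'), add 'ccb' as idx 3
Step 4: w='' (idx 0), next='b' -> output (0, 'b'), add 'b' as idx 4
Step 5: w='c' (idx 1), end of input -> output (1, '')


Encoded: [(0, 'c'), (1, 'c'), (2, 'b'), (0, 'b'), (1, '')]


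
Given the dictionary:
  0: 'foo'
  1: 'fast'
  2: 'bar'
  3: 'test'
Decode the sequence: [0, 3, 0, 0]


Look up each index in the dictionary:
  0 -> 'foo'
  3 -> 'test'
  0 -> 'foo'
  0 -> 'foo'

Decoded: "foo test foo foo"


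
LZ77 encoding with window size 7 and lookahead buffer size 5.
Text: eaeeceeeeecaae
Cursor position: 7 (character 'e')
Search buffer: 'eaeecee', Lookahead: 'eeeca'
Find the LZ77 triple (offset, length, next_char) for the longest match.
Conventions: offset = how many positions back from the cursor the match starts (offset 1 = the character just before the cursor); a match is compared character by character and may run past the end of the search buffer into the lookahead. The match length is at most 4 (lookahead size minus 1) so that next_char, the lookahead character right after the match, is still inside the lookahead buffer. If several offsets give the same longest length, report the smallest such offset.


Try each offset into the search buffer:
  offset=1 (pos 6, char 'e'): match length 3
  offset=2 (pos 5, char 'e'): match length 3
  offset=3 (pos 4, char 'c'): match length 0
  offset=4 (pos 3, char 'e'): match length 1
  offset=5 (pos 2, char 'e'): match length 2
  offset=6 (pos 1, char 'a'): match length 0
  offset=7 (pos 0, char 'e'): match length 1
Longest match has length 3, found at offsets 1, 2; take the smallest, offset 1.
next_char = character at position 7 + 3 = 10 -> 'c'

Best match: offset=1, length=3 (matching 'eee' starting at position 6)
LZ77 triple: (1, 3, 'c')


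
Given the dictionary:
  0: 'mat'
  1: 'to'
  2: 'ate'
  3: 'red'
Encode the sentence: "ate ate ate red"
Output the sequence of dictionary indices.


Look up each word in the dictionary:
  'ate' -> 2
  'ate' -> 2
  'ate' -> 2
  'red' -> 3

Encoded: [2, 2, 2, 3]


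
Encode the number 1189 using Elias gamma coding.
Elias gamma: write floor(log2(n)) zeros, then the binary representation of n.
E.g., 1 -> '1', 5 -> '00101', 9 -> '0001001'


num_bits = floor(log2(1189)) + 1 = 11
leading_zeros = num_bits - 1 = 10
binary(1189) = 10010100101

Elias gamma(1189) = '0000000000' + '10010100101' = 000000000010010100101 (21 bits)


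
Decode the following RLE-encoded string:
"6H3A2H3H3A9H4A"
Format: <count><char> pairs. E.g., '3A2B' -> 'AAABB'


Expanding each <count><char> pair:
  6H -> 'HHHHHH'
  3A -> 'AAA'
  2H -> 'HH'
  3H -> 'HHH'
  3A -> 'AAA'
  9H -> 'HHHHHHHHH'
  4A -> 'AAAA'

Decoded = HHHHHHAAAHHHHHAAAHHHHHHHHHAAAA


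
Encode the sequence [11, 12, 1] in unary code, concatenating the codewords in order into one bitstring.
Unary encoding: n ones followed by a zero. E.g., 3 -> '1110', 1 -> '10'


Encode each number as n ones followed by a terminating 0:
  11 -> 111111111110 (12 bits)
  12 -> 1111111111110 (13 bits)
  1 -> 10 (2 bits)
Total length = 12 + 13 + 2 = 27 bits.

Unary([11, 12, 1]) = 111111111110111111111111010 (27 bits)


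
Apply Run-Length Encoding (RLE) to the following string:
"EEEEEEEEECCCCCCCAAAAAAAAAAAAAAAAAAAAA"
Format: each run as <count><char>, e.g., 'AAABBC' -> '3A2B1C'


Scanning runs left to right:
  i=0: run of 'E' x 9 -> '9E'
  i=9: run of 'C' x 7 -> '7C'
  i=16: run of 'A' x 21 -> '21A'

RLE = 9E7C21A


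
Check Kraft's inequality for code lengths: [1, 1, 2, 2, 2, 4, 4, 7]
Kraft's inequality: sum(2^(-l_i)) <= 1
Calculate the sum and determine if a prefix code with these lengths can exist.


Sum = 2^(-1) + 2^(-1) + 2^(-2) + 2^(-2) + 2^(-2) + 2^(-4) + 2^(-4) + 2^(-7)
    = 0.5 + 0.5 + 0.25 + 0.25 + 0.25 + 0.0625 + 0.0625 + 0.0078125
    = 241/128 = 1.8828125
Since 1.8828125 > 1, Kraft's inequality is NOT satisfied.
A prefix code with these lengths CANNOT exist.

Kraft sum = 1.8828125. Not satisfied.


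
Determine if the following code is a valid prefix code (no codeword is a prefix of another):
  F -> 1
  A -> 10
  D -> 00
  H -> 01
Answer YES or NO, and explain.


Checking each pair (does one codeword prefix another?):
  F='1' vs A='10': prefix -- VIOLATION

NO -- this is NOT a valid prefix code. F (1) is a prefix of A (10).


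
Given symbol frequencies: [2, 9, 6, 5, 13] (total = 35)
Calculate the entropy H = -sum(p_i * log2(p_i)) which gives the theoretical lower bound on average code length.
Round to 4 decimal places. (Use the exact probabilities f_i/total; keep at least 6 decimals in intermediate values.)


Per-symbol terms -p_i * log2(p_i) with p_i = f_i/35:
  p = 2/35 = 0.057143: log2(p) = -4.129283, -p*log2(p) = 0.235959
  p = 9/35 = 0.257143: log2(p) = -1.959358, -p*log2(p) = 0.503835
  p = 6/35 = 0.171429: log2(p) = -2.544321, -p*log2(p) = 0.436169
  p = 5/35 = 0.142857: log2(p) = -2.807355, -p*log2(p) = 0.401051
  p = 13/35 = 0.371429: log2(p) = -1.428843, -p*log2(p) = 0.530713
H = 0.235959 + 0.503835 + 0.436169 + 0.401051 + 0.530713 = 2.107727

H = 2.1077 bits/symbol


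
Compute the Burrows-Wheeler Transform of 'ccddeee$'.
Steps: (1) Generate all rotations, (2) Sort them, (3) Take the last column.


Rotations (sorted):
  0: $ccddeee -> last char: e
  1: ccddeee$ -> last char: $
  2: cddeee$c -> last char: c
  3: ddeee$cc -> last char: c
  4: deee$ccd -> last char: d
  5: e$ccddee -> last char: e
  6: ee$ccdde -> last char: e
  7: eee$ccdd -> last char: d


BWT = e$ccdeed


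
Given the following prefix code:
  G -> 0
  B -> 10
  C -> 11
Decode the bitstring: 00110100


Decoding step by step:
Bits 0 -> G
Bits 0 -> G
Bits 11 -> C
Bits 0 -> G
Bits 10 -> B
Bits 0 -> G


Decoded message: GGCGBG


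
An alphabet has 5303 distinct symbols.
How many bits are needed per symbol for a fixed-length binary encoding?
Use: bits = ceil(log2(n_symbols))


log2(5303) = 12.3726
Bracket: 2^12 = 4096 < 5303 <= 2^13 = 8192
So ceil(log2(5303)) = 13

bits = ceil(log2(5303)) = ceil(12.3726) = 13 bits


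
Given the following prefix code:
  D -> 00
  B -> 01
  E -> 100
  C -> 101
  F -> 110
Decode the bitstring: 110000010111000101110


Decoding step by step:
Bits 110 -> F
Bits 00 -> D
Bits 00 -> D
Bits 101 -> C
Bits 110 -> F
Bits 00 -> D
Bits 101 -> C
Bits 110 -> F


Decoded message: FDDCFDCF


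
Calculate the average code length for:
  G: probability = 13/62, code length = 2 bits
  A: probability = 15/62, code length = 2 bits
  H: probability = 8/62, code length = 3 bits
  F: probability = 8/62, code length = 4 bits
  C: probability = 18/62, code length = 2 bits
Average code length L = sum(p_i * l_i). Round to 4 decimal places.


Weighted contributions p_i * l_i:
  G: (13/62) * 2 = 26/62
  A: (15/62) * 2 = 30/62
  H: (8/62) * 3 = 24/62
  F: (8/62) * 4 = 32/62
  C: (18/62) * 2 = 36/62
Sum = (26 + 30 + 24 + 32 + 36)/62 = 148/62

L = 148/62 = 2.3871 bits/symbol


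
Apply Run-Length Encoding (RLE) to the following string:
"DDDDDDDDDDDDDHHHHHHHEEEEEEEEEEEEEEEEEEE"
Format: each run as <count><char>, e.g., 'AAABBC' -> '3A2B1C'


Scanning runs left to right:
  i=0: run of 'D' x 13 -> '13D'
  i=13: run of 'H' x 7 -> '7H'
  i=20: run of 'E' x 19 -> '19E'

RLE = 13D7H19E


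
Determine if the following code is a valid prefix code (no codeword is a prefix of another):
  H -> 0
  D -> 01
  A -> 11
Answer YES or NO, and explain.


Checking each pair (does one codeword prefix another?):
  H='0' vs D='01': prefix -- VIOLATION

NO -- this is NOT a valid prefix code. H (0) is a prefix of D (01).


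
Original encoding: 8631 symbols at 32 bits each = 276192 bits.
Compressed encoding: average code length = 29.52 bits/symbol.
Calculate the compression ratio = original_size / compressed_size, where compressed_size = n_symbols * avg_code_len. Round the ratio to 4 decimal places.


original_size = n_symbols * orig_bits = 8631 * 32 = 276192 bits
compressed_size = n_symbols * avg_code_len = 8631 * 29.52 = 254787.12 bits
ratio = original_size / compressed_size = 276192 / 254787.12 = 1.084

Compression ratio = 1.084


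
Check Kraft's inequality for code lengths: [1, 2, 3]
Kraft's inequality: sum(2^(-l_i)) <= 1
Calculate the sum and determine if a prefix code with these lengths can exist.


Sum = 2^(-1) + 2^(-2) + 2^(-3)
    = 0.5 + 0.25 + 0.125
    = 7/8 = 0.875
Since 0.875 <= 1, Kraft's inequality IS satisfied.
A prefix code with these lengths CAN exist.

Kraft sum = 0.875. Satisfied.
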